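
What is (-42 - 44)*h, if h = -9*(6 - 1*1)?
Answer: 3870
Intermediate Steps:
h = -45 (h = -9*(6 - 1) = -9*5 = -45)
(-42 - 44)*h = (-42 - 44)*(-45) = -86*(-45) = 3870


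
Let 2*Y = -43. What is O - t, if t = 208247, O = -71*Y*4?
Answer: -202141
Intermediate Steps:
Y = -43/2 (Y = (1/2)*(-43) = -43/2 ≈ -21.500)
O = 6106 (O = -71*(-43/2)*4 = (3053/2)*4 = 6106)
O - t = 6106 - 1*208247 = 6106 - 208247 = -202141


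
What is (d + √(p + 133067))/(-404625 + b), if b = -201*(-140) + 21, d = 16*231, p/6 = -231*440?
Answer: -7/713 - I*√476773/376464 ≈ -0.0098177 - 0.0018341*I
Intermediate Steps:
p = -609840 (p = 6*(-231*440) = 6*(-101640) = -609840)
d = 3696
b = 28161 (b = 28140 + 21 = 28161)
(d + √(p + 133067))/(-404625 + b) = (3696 + √(-609840 + 133067))/(-404625 + 28161) = (3696 + √(-476773))/(-376464) = (3696 + I*√476773)*(-1/376464) = -7/713 - I*√476773/376464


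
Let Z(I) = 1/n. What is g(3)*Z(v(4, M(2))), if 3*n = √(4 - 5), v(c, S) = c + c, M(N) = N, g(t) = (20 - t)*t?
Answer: -153*I ≈ -153.0*I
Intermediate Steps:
g(t) = t*(20 - t)
v(c, S) = 2*c
n = I/3 (n = √(4 - 5)/3 = √(-1)/3 = I/3 ≈ 0.33333*I)
Z(I) = -3*I (Z(I) = 1/(I/3) = -3*I)
g(3)*Z(v(4, M(2))) = (3*(20 - 1*3))*(-3*I) = (3*(20 - 3))*(-3*I) = (3*17)*(-3*I) = 51*(-3*I) = -153*I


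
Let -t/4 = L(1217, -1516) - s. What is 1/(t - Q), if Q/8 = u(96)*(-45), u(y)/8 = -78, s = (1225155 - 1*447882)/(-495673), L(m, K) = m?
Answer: -495673/113764027976 ≈ -4.3570e-6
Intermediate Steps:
s = -777273/495673 (s = (1225155 - 447882)*(-1/495673) = 777273*(-1/495673) = -777273/495673 ≈ -1.5681)
u(y) = -624 (u(y) = 8*(-78) = -624)
Q = 224640 (Q = 8*(-624*(-45)) = 8*28080 = 224640)
t = -2416045256/495673 (t = -4*(1217 - 1*(-777273/495673)) = -4*(1217 + 777273/495673) = -4*604011314/495673 = -2416045256/495673 ≈ -4874.3)
1/(t - Q) = 1/(-2416045256/495673 - 1*224640) = 1/(-2416045256/495673 - 224640) = 1/(-113764027976/495673) = -495673/113764027976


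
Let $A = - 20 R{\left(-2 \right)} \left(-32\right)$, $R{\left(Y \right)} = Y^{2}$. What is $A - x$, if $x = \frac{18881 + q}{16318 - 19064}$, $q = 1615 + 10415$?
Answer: $\frac{7060671}{2746} \approx 2571.3$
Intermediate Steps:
$q = 12030$
$A = 2560$ ($A = - 20 \left(-2\right)^{2} \left(-32\right) = \left(-20\right) 4 \left(-32\right) = \left(-80\right) \left(-32\right) = 2560$)
$x = - \frac{30911}{2746}$ ($x = \frac{18881 + 12030}{16318 - 19064} = \frac{30911}{-2746} = 30911 \left(- \frac{1}{2746}\right) = - \frac{30911}{2746} \approx -11.257$)
$A - x = 2560 - - \frac{30911}{2746} = 2560 + \frac{30911}{2746} = \frac{7060671}{2746}$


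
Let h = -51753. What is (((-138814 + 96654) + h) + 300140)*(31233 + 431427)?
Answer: 95412983820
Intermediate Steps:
(((-138814 + 96654) + h) + 300140)*(31233 + 431427) = (((-138814 + 96654) - 51753) + 300140)*(31233 + 431427) = ((-42160 - 51753) + 300140)*462660 = (-93913 + 300140)*462660 = 206227*462660 = 95412983820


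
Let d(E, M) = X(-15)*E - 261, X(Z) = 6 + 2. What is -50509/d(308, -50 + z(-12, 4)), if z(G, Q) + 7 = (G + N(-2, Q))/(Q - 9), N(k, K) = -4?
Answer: -50509/2203 ≈ -22.927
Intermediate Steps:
X(Z) = 8
z(G, Q) = -7 + (-4 + G)/(-9 + Q) (z(G, Q) = -7 + (G - 4)/(Q - 9) = -7 + (-4 + G)/(-9 + Q))
d(E, M) = -261 + 8*E (d(E, M) = 8*E - 261 = -261 + 8*E)
-50509/d(308, -50 + z(-12, 4)) = -50509/(-261 + 8*308) = -50509/(-261 + 2464) = -50509/2203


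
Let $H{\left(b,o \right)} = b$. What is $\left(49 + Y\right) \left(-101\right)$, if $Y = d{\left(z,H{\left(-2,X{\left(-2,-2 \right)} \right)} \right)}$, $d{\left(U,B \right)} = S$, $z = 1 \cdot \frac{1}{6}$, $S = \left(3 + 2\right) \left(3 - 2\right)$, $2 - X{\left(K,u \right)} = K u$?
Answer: $-5454$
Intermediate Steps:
$X{\left(K,u \right)} = 2 - K u$
$S = 5$ ($S = 5 \cdot 1 = 5$)
$z = \frac{1}{6}$ ($z = 1 \cdot \frac{1}{6} = \frac{1}{6} \approx 0.16667$)
$d{\left(U,B \right)} = 5$
$Y = 5$
$\left(49 + Y\right) \left(-101\right) = \left(49 + 5\right) \left(-101\right) = 54 \left(-101\right) = -5454$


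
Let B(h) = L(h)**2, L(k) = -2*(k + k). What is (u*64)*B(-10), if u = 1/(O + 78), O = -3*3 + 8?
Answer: 102400/77 ≈ 1329.9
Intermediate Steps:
O = -1 (O = -9 + 8 = -1)
L(k) = -4*k
B(h) = 16*h**2 (B(h) = (-4*h)**2 = 16*h**2)
u = 1/77 (u = 1/(-1 + 78) = 1/77 ≈ 0.012987)
(u*64)*B(-10) = ((1/77)*64)*(16*(-10)**2) = 64*(16*100)/77 = (64/77)*1600 = 102400/77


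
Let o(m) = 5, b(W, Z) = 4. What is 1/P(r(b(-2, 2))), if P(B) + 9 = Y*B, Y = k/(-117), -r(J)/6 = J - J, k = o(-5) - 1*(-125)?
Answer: -⅑ ≈ -0.11111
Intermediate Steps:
k = 130 (k = 5 - 1*(-125) = 5 + 125 = 130)
r(J) = 0 (r(J) = -6*(J - J) = -6*0 = 0)
Y = -10/9 (Y = 130/(-117) = 130*(-1/117) = -10/9 ≈ -1.1111)
P(B) = -9 - 10*B/9
1/P(r(b(-2, 2))) = 1/(-9 - 10/9*0) = 1/(-9 + 0) = 1/(-9) = -⅑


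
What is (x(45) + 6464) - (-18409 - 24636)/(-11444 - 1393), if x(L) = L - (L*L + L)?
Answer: 56940398/12837 ≈ 4435.6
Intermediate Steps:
x(L) = -L**2 (x(L) = L - (L**2 + L) = L - (L + L**2) = L + (-L - L**2) = -L**2)
(x(45) + 6464) - (-18409 - 24636)/(-11444 - 1393) = (-1*45**2 + 6464) - (-18409 - 24636)/(-11444 - 1393) = (-1*2025 + 6464) - (-43045)/(-12837) = (-2025 + 6464) - (-43045)*(-1)/12837 = 4439 - 1*43045/12837 = 4439 - 43045/12837 = 56940398/12837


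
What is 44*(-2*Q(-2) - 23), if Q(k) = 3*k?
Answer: -484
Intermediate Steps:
44*(-2*Q(-2) - 23) = 44*(-6*(-2) - 23) = 44*(-2*(-6) - 23) = 44*(12 - 23) = 44*(-11) = -484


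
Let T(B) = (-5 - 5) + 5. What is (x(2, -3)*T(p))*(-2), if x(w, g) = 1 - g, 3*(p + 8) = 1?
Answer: 40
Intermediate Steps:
p = -23/3 (p = -8 + (1/3)*1 = -8 + 1/3 = -23/3 ≈ -7.6667)
T(B) = -5 (T(B) = -10 + 5 = -5)
(x(2, -3)*T(p))*(-2) = ((1 - 1*(-3))*(-5))*(-2) = ((1 + 3)*(-5))*(-2) = (4*(-5))*(-2) = -20*(-2) = 40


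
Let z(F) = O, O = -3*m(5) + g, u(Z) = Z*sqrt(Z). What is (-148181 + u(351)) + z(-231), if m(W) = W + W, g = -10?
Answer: -148221 + 1053*sqrt(39) ≈ -1.4165e+5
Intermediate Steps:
m(W) = 2*W
u(Z) = Z**(3/2)
O = -40 (O = -6*5 - 10 = -3*10 - 10 = -30 - 10 = -40)
z(F) = -40
(-148181 + u(351)) + z(-231) = (-148181 + 351**(3/2)) - 40 = (-148181 + 1053*sqrt(39)) - 40 = -148221 + 1053*sqrt(39)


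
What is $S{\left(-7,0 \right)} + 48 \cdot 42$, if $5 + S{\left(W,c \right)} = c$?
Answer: $2011$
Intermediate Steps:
$S{\left(W,c \right)} = -5 + c$
$S{\left(-7,0 \right)} + 48 \cdot 42 = \left(-5 + 0\right) + 48 \cdot 42 = -5 + 2016 = 2011$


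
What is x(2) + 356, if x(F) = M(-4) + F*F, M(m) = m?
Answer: 356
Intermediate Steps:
x(F) = -4 + F**2 (x(F) = -4 + F*F = -4 + F**2)
x(2) + 356 = (-4 + 2**2) + 356 = (-4 + 4) + 356 = 0 + 356 = 356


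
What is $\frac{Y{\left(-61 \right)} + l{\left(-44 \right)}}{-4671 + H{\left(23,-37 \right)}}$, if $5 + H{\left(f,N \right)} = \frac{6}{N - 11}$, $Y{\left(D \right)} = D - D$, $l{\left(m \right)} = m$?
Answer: $\frac{352}{37409} \approx 0.0094095$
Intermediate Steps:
$Y{\left(D \right)} = 0$
$H{\left(f,N \right)} = -5 + \frac{6}{-11 + N}$ ($H{\left(f,N \right)} = -5 + \frac{6}{N - 11} = -5 + \frac{6}{-11 + N}$)
$\frac{Y{\left(-61 \right)} + l{\left(-44 \right)}}{-4671 + H{\left(23,-37 \right)}} = \frac{0 - 44}{-4671 + \frac{61 - -185}{-11 - 37}} = - \frac{44}{-4671 + \frac{61 + 185}{-48}} = - \frac{44}{-4671 - \frac{41}{8}} = - \frac{44}{- \frac{37409}{8}} = \left(-44\right) \left(- \frac{8}{37409}\right) = \frac{352}{37409}$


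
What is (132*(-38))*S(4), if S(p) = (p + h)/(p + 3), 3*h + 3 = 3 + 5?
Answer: -28424/7 ≈ -4060.6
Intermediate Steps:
h = 5/3 (h = -1 + (3 + 5)/3 = -1 + (1/3)*8 = -1 + 8/3 = 5/3 ≈ 1.6667)
S(p) = (5/3 + p)/(3 + p) (S(p) = (p + 5/3)/(p + 3) = (5/3 + p)/(3 + p))
(132*(-38))*S(4) = (132*(-38))*((5/3 + 4)/(3 + 4)) = -5016*17/(7*3) = -5016*17/21 = -28424/7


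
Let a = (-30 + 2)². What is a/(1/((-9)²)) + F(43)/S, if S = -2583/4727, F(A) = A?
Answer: 163827571/2583 ≈ 63425.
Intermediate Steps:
a = 784 (a = (-28)² = 784)
S = -2583/4727 (S = -2583*1/4727 = -2583/4727 ≈ -0.54644)
a/(1/((-9)²)) + F(43)/S = 784/(1/((-9)²)) + 43/(-2583/4727) = 784/(1/81) + 43*(-4727/2583) = 784/(1/81) - 203261/2583 = 784*81 - 203261/2583 = 63504 - 203261/2583 = 163827571/2583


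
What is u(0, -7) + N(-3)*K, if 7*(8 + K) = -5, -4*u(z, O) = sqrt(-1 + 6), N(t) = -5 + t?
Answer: 488/7 - sqrt(5)/4 ≈ 69.155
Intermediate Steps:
u(z, O) = -sqrt(5)/4 (u(z, O) = -sqrt(-1 + 6)/4 = -sqrt(5)/4)
K = -61/7 (K = -8 + (1/7)*(-5) = -8 - 5/7 = -61/7 ≈ -8.7143)
u(0, -7) + N(-3)*K = -sqrt(5)/4 + (-5 - 3)*(-61/7) = -sqrt(5)/4 - 8*(-61/7) = -sqrt(5)/4 + 488/7 = 488/7 - sqrt(5)/4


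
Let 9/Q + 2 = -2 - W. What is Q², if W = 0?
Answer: 81/16 ≈ 5.0625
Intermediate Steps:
Q = -9/4 (Q = 9/(-2 + (-2 - 1*0)) = 9/(-2 + (-2 + 0)) = 9/(-2 - 2) = 9/(-4) = 9*(-¼) = -9/4 ≈ -2.2500)
Q² = (-9/4)² = 81/16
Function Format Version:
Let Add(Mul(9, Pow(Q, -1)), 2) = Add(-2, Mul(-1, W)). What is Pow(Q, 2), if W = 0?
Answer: Rational(81, 16) ≈ 5.0625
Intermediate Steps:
Q = Rational(-9, 4) (Q = Mul(9, Pow(Add(-2, Add(-2, Mul(-1, 0))), -1)) = Mul(9, Pow(Add(-2, Add(-2, 0)), -1)) = Mul(9, Pow(Add(-2, -2), -1)) = Mul(9, Pow(-4, -1)) = Mul(9, Rational(-1, 4)) = Rational(-9, 4) ≈ -2.2500)
Pow(Q, 2) = Pow(Rational(-9, 4), 2) = Rational(81, 16)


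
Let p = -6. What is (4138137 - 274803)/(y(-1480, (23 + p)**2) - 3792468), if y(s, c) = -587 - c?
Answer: -643889/632224 ≈ -1.0185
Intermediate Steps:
(4138137 - 274803)/(y(-1480, (23 + p)**2) - 3792468) = (4138137 - 274803)/((-587 - (23 - 6)**2) - 3792468) = 3863334/((-587 - 1*17**2) - 3792468) = 3863334/((-587 - 1*289) - 3792468) = 3863334/((-587 - 289) - 3792468) = 3863334/(-876 - 3792468) = 3863334/(-3793344) = 3863334*(-1/3793344) = -643889/632224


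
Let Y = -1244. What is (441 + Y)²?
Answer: 644809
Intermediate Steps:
(441 + Y)² = (441 - 1244)² = (-803)² = 644809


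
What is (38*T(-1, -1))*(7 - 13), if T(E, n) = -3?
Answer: 684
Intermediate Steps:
(38*T(-1, -1))*(7 - 13) = (38*(-3))*(7 - 13) = -114*(-6) = 684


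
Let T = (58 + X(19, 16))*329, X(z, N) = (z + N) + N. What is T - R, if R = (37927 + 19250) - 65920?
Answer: 44604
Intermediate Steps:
R = -8743 (R = 57177 - 65920 = -8743)
X(z, N) = z + 2*N (X(z, N) = (N + z) + N = z + 2*N)
T = 35861 (T = (58 + (19 + 2*16))*329 = (58 + (19 + 32))*329 = (58 + 51)*329 = 109*329 = 35861)
T - R = 35861 - 1*(-8743) = 35861 + 8743 = 44604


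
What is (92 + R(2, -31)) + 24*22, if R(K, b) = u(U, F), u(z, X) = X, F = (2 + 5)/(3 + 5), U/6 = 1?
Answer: 4967/8 ≈ 620.88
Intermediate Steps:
U = 6 (U = 6*1 = 6)
F = 7/8 ≈ 0.87500
R(K, b) = 7/8
(92 + R(2, -31)) + 24*22 = (92 + 7/8) + 24*22 = 743/8 + 528 = 4967/8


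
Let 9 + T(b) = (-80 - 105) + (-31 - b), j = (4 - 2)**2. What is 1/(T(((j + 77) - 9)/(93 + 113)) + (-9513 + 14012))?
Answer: 103/440186 ≈ 0.00023399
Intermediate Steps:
j = 4 (j = 2**2 = 4)
T(b) = -225 - b (T(b) = -9 + ((-80 - 105) + (-31 - b)) = -9 + (-185 + (-31 - b)) = -9 + (-216 - b) = -225 - b)
1/(T(((j + 77) - 9)/(93 + 113)) + (-9513 + 14012)) = 1/((-225 - ((4 + 77) - 9)/(93 + 113)) + (-9513 + 14012)) = 1/((-225 - (81 - 9)/206) + 4499) = 1/((-225 - 72/206) + 4499) = 1/((-225 - 1*36/103) + 4499) = 1/((-225 - 36/103) + 4499) = 1/(-23211/103 + 4499) = 1/(440186/103) = 103/440186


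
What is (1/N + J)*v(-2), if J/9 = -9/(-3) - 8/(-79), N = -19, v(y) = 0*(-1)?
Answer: 0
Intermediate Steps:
v(y) = 0
J = 2205/79 (J = 9*(-9/(-3) - 8/(-79)) = 9*(-9*(-1/3) - 8*(-1/79)) = 9*(3 + 8/79) = 9*(245/79) = 2205/79 ≈ 27.911)
(1/N + J)*v(-2) = (1/(-19) + 2205/79)*0 = (-1/19 + 2205/79)*0 = (41816/1501)*0 = 0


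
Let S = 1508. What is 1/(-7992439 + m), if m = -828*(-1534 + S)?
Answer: -1/7970911 ≈ -1.2546e-7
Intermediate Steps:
m = 21528 (m = -828*(-1534 + 1508) = -828*(-26) = 21528)
1/(-7992439 + m) = 1/(-7992439 + 21528) = 1/(-7970911) = -1/7970911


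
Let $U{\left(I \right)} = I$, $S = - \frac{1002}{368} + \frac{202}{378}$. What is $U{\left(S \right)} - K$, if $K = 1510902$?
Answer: $- \frac{52543204057}{34776} \approx -1.5109 \cdot 10^{6}$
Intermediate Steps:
$S = - \frac{76105}{34776}$ ($S = \left(-1002\right) \frac{1}{368} + 202 \cdot \frac{1}{378} = - \frac{501}{184} + \frac{101}{189} = - \frac{76105}{34776} \approx -2.1884$)
$U{\left(S \right)} - K = - \frac{76105}{34776} - 1510902 = - \frac{52543204057}{34776}$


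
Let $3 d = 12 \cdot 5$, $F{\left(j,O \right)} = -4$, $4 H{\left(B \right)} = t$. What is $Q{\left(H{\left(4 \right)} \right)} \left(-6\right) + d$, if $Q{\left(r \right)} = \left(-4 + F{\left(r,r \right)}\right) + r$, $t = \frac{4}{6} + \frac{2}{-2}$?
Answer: $\frac{137}{2} \approx 68.5$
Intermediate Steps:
$t = - \frac{1}{3}$ ($t = 4 \cdot \frac{1}{6} + 2 \left(- \frac{1}{2}\right) = \frac{2}{3} - 1 = - \frac{1}{3} \approx -0.33333$)
$H{\left(B \right)} = - \frac{1}{12}$ ($H{\left(B \right)} = \frac{1}{4} \left(- \frac{1}{3}\right) = - \frac{1}{12}$)
$d = 20$ ($d = \frac{12 \cdot 5}{3} = \frac{1}{3} \cdot 60 = 20$)
$Q{\left(r \right)} = -8 + r$ ($Q{\left(r \right)} = \left(-4 - 4\right) + r = -8 + r$)
$Q{\left(H{\left(4 \right)} \right)} \left(-6\right) + d = \left(-8 - \frac{1}{12}\right) \left(-6\right) + 20 = \left(- \frac{97}{12}\right) \left(-6\right) + 20 = \frac{97}{2} + 20 = \frac{137}{2}$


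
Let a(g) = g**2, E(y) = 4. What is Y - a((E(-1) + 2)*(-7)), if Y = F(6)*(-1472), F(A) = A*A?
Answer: -54756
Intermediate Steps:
F(A) = A**2
Y = -52992 (Y = 6**2*(-1472) = 36*(-1472) = -52992)
Y - a((E(-1) + 2)*(-7)) = -52992 - ((4 + 2)*(-7))**2 = -52992 - (6*(-7))**2 = -52992 - 1*(-42)**2 = -52992 - 1*1764 = -52992 - 1764 = -54756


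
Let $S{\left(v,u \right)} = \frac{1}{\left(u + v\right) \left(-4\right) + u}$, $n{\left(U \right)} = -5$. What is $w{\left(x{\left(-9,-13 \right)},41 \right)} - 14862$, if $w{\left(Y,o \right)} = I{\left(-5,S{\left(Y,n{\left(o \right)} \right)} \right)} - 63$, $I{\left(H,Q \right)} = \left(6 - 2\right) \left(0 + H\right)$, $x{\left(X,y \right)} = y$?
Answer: $-14945$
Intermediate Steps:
$S{\left(v,u \right)} = \frac{1}{- 4 v - 3 u}$ ($S{\left(v,u \right)} = \frac{1}{\left(- 4 u - 4 v\right) + u} = \frac{1}{- 4 v - 3 u}$)
$I{\left(H,Q \right)} = 4 H$
$w{\left(Y,o \right)} = -83$ ($w{\left(Y,o \right)} = 4 \left(-5\right) - 63 = -20 - 63 = -83$)
$w{\left(x{\left(-9,-13 \right)},41 \right)} - 14862 = -83 - 14862 = -14945$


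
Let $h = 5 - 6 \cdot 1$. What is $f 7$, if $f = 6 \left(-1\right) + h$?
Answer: $-49$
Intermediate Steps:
$h = -1$ ($h = 5 - 6 = -1$)
$f = -7$ ($f = 6 \left(-1\right) - 1 = -6 - 1 = -7$)
$f 7 = \left(-7\right) 7 = -49$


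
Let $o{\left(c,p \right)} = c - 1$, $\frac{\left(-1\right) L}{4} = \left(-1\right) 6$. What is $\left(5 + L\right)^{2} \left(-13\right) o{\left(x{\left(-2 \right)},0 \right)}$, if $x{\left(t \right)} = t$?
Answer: $32799$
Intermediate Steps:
$L = 24$ ($L = - 4 \left(\left(-1\right) 6\right) = \left(-4\right) \left(-6\right) = 24$)
$o{\left(c,p \right)} = -1 + c$
$\left(5 + L\right)^{2} \left(-13\right) o{\left(x{\left(-2 \right)},0 \right)} = \left(5 + 24\right)^{2} \left(-13\right) \left(-1 - 2\right) = 29^{2} \left(-13\right) \left(-3\right) = 841 \left(-13\right) \left(-3\right) = \left(-10933\right) \left(-3\right) = 32799$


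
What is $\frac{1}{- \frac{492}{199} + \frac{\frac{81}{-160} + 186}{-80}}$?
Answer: $- \frac{2547200}{12203721} \approx -0.20872$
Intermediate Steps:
$\frac{1}{- \frac{492}{199} + \frac{\frac{81}{-160} + 186}{-80}} = \frac{1}{\left(-492\right) \frac{1}{199} + \left(81 \left(- \frac{1}{160}\right) + 186\right) \left(- \frac{1}{80}\right)} = \frac{1}{- \frac{492}{199} + \left(- \frac{81}{160} + 186\right) \left(- \frac{1}{80}\right)} = \frac{1}{- \frac{492}{199} + \frac{29679}{160} \left(- \frac{1}{80}\right)} = \frac{1}{- \frac{492}{199} - \frac{29679}{12800}} = \frac{1}{- \frac{12203721}{2547200}} = - \frac{2547200}{12203721}$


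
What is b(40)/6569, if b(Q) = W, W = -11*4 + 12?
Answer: -32/6569 ≈ -0.0048714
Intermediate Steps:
W = -32 (W = -44 + 12 = -32)
b(Q) = -32
b(40)/6569 = -32/6569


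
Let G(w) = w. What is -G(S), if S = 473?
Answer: -473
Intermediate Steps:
-G(S) = -1*473 = -473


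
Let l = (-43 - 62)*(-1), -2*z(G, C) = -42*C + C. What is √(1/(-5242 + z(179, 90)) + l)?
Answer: 2*√302913887/3397 ≈ 10.247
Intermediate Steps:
z(G, C) = 41*C/2 (z(G, C) = -(-42*C + C)/2 = -(-41)*C/2 = 41*C/2)
l = 105 (l = -105*(-1) = 105)
√(1/(-5242 + z(179, 90)) + l) = √(1/(-5242 + (41/2)*90) + 105) = √(1/(-5242 + 1845) + 105) = √(1/(-3397) + 105) = √(-1/3397 + 105) = √(356684/3397) = 2*√302913887/3397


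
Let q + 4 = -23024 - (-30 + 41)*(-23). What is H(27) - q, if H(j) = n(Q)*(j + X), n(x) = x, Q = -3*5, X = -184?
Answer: 25130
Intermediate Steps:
Q = -15
H(j) = 2760 - 15*j (H(j) = -15*(j - 184) = -15*(-184 + j) = 2760 - 15*j)
q = -22775 (q = -4 + (-23024 - (-30 + 41)*(-23)) = -4 + (-23024 - 11*(-23)) = -4 + (-23024 - 1*(-253)) = -4 + (-23024 + 253) = -4 - 22771 = -22775)
H(27) - q = (2760 - 15*27) - 1*(-22775) = (2760 - 405) + 22775 = 2355 + 22775 = 25130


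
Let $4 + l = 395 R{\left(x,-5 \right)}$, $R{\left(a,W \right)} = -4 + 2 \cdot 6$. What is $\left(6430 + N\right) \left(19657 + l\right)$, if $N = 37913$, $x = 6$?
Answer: $1011596859$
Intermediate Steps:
$R{\left(a,W \right)} = 8$ ($R{\left(a,W \right)} = -4 + 12 = 8$)
$l = 3156$ ($l = -4 + 395 \cdot 8 = -4 + 3160 = 3156$)
$\left(6430 + N\right) \left(19657 + l\right) = \left(6430 + 37913\right) \left(19657 + 3156\right) = 44343 \cdot 22813 = 1011596859$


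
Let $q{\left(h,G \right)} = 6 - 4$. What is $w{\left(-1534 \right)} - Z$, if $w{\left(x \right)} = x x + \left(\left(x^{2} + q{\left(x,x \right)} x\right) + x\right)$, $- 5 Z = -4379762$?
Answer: $\frac{19128788}{5} \approx 3.8258 \cdot 10^{6}$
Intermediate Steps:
$Z = \frac{4379762}{5}$ ($Z = \left(- \frac{1}{5}\right) \left(-4379762\right) = \frac{4379762}{5} \approx 8.7595 \cdot 10^{5}$)
$q{\left(h,G \right)} = 2$ ($q{\left(h,G \right)} = 6 - 4 = 2$)
$w{\left(x \right)} = 2 x^{2} + 3 x$ ($w{\left(x \right)} = x x + \left(\left(x^{2} + 2 x\right) + x\right) = x^{2} + \left(x^{2} + 3 x\right) = 2 x^{2} + 3 x$)
$w{\left(-1534 \right)} - Z = - 1534 \left(3 + 2 \left(-1534\right)\right) - \frac{4379762}{5} = - 1534 \left(3 - 3068\right) - \frac{4379762}{5} = \left(-1534\right) \left(-3065\right) - \frac{4379762}{5} = 4701710 - \frac{4379762}{5} = \frac{19128788}{5}$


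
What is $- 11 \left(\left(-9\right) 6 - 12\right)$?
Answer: $726$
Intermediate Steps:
$- 11 \left(\left(-9\right) 6 - 12\right) = - 11 \left(-54 - 12\right) = \left(-11\right) \left(-66\right) = 726$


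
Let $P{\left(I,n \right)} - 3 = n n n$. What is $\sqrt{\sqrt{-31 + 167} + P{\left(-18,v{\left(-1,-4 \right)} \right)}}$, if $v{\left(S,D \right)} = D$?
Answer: $\sqrt{-61 + 2 \sqrt{34}} \approx 7.0241 i$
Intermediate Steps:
$P{\left(I,n \right)} = 3 + n^{3}$ ($P{\left(I,n \right)} = 3 + n n n = 3 + n^{2} n = 3 + n^{3}$)
$\sqrt{\sqrt{-31 + 167} + P{\left(-18,v{\left(-1,-4 \right)} \right)}} = \sqrt{\sqrt{-31 + 167} + \left(3 + \left(-4\right)^{3}\right)} = \sqrt{\sqrt{136} + \left(3 - 64\right)} = \sqrt{2 \sqrt{34} - 61} = \sqrt{-61 + 2 \sqrt{34}}$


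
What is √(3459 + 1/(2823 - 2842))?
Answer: 2*√312170/19 ≈ 58.813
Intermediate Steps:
√(3459 + 1/(2823 - 2842)) = √(3459 + 1/(-19)) = √(3459 - 1/19) = √(65720/19) = 2*√312170/19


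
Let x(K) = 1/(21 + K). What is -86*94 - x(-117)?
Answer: -776063/96 ≈ -8084.0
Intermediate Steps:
-86*94 - x(-117) = -86*94 - 1/(21 - 117) = -8084 - 1/(-96) = -8084 - 1*(-1/96) = -8084 + 1/96 = -776063/96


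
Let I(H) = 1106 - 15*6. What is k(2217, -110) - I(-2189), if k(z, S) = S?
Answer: -1126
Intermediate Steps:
I(H) = 1016 (I(H) = 1106 - 1*90 = 1106 - 90 = 1016)
k(2217, -110) - I(-2189) = -110 - 1*1016 = -110 - 1016 = -1126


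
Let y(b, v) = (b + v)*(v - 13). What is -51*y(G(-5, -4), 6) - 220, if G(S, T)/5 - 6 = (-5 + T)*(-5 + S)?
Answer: 173282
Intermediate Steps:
G(S, T) = 30 + 5*(-5 + S)*(-5 + T) (G(S, T) = 30 + 5*((-5 + T)*(-5 + S)) = 30 + 5*((-5 + S)*(-5 + T)) = 30 + 5*(-5 + S)*(-5 + T))
y(b, v) = (-13 + v)*(b + v) (y(b, v) = (b + v)*(-13 + v) = (-13 + v)*(b + v))
-51*y(G(-5, -4), 6) - 220 = -51*(6² - 13*(155 - 25*(-5) - 25*(-4) + 5*(-5)*(-4)) - 13*6 + (155 - 25*(-5) - 25*(-4) + 5*(-5)*(-4))*6) - 220 = -51*(36 - 13*(155 + 125 + 100 + 100) - 78 + (155 + 125 + 100 + 100)*6) - 220 = -51*(36 - 13*480 - 78 + 480*6) - 220 = -51*(36 - 6240 - 78 + 2880) - 220 = -51*(-3402) - 220 = 173502 - 220 = 173282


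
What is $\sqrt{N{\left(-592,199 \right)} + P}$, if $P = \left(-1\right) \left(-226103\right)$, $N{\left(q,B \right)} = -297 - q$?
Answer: $\sqrt{226398} \approx 475.81$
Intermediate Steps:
$P = 226103$
$\sqrt{N{\left(-592,199 \right)} + P} = \sqrt{\left(-297 - -592\right) + 226103} = \sqrt{\left(-297 + 592\right) + 226103} = \sqrt{295 + 226103} = \sqrt{226398}$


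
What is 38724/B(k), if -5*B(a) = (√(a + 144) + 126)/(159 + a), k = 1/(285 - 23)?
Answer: -1016317963080/4121783 + 4033007790*√9884998/539953573 ≈ -2.2309e+5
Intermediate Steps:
k = 1/262 ≈ 0.0038168
B(a) = -(126 + √(144 + a))/(5*(159 + a)) (B(a) = -(√(a + 144) + 126)/(5*(159 + a)) = -(√(144 + a) + 126)/(5*(159 + a)) = -(126 + √(144 + a))/(5*(159 + a)))
38724/B(k) = 38724/(((-126 - √(144 + 1/262))/(5*(159 + 1/262)))) = 38724/(((-126 - √(37729/262))/(5*(41659/262)))) = 38724/(((⅕)*(262/41659)*(-126 - √9884998/262))) = 38724/(-33012/208295 - √9884998/208295)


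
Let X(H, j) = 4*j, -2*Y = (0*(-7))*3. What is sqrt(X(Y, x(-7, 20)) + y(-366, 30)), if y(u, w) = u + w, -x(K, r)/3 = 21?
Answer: 14*I*sqrt(3) ≈ 24.249*I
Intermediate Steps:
x(K, r) = -63 (x(K, r) = -3*21 = -63)
Y = 0 (Y = -0*(-7)*3/2 = -0*3 = -1/2*0 = 0)
sqrt(X(Y, x(-7, 20)) + y(-366, 30)) = sqrt(4*(-63) + (-366 + 30)) = sqrt(-252 - 336) = sqrt(-588) = 14*I*sqrt(3)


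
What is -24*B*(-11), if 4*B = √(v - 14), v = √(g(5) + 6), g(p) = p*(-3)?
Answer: 66*√(-14 + 3*I) ≈ 26.31 + 248.35*I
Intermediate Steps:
g(p) = -3*p
v = 3*I (v = √(-3*5 + 6) = √(-15 + 6) = √(-9) = 3*I ≈ 3.0*I)
B = √(-14 + 3*I)/4 (B = √(3*I - 14)/4 = √(-14 + 3*I)/4 ≈ 0.099659 + 0.94071*I)
-24*B*(-11) = -6*√(-14 + 3*I)*(-11) = 66*√(-14 + 3*I)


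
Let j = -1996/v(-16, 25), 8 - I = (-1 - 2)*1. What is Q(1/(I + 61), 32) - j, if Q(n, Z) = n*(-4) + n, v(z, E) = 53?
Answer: 47851/1272 ≈ 37.619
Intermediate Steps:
I = 11 (I = 8 - (-1 - 2) = 8 - (-3) = 8 - 1*(-3) = 8 + 3 = 11)
Q(n, Z) = -3*n (Q(n, Z) = -4*n + n = -3*n)
j = -1996/53 ≈ -37.660
Q(1/(I + 61), 32) - j = -3/(11 + 61) - 1*(-1996/53) = -3/72 + 1996/53 = -3*1/72 + 1996/53 = -1/24 + 1996/53 = 47851/1272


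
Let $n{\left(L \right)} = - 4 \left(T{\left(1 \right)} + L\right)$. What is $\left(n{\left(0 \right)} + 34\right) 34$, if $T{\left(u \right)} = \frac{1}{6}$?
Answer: $\frac{3400}{3} \approx 1133.3$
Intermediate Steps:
$T{\left(u \right)} = \frac{1}{6}$
$n{\left(L \right)} = - \frac{2}{3} - 4 L$ ($n{\left(L \right)} = - 4 \left(\frac{1}{6} + L\right) = - \frac{2}{3} - 4 L$)
$\left(n{\left(0 \right)} + 34\right) 34 = \left(\left(- \frac{2}{3} - 0\right) + 34\right) 34 = \left(\left(- \frac{2}{3} + 0\right) + 34\right) 34 = \left(- \frac{2}{3} + 34\right) 34 = \frac{100}{3} \cdot 34 = \frac{3400}{3}$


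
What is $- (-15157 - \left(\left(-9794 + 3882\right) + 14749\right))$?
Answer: $23994$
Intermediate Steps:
$- (-15157 - \left(\left(-9794 + 3882\right) + 14749\right)) = - (-15157 - \left(-5912 + 14749\right)) = - (-15157 - 8837) = \left(-1\right) \left(-23994\right) = 23994$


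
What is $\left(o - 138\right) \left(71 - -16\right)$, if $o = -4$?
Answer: $-12354$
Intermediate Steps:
$\left(o - 138\right) \left(71 - -16\right) = \left(-4 - 138\right) \left(71 - -16\right) = - 142 \left(71 + 16\right) = \left(-142\right) 87 = -12354$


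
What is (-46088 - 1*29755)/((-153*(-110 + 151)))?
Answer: 8427/697 ≈ 12.090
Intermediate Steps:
(-46088 - 1*29755)/((-153*(-110 + 151))) = (-46088 - 29755)/((-153*41)) = -75843/(-6273) = -75843*(-1/6273) = 8427/697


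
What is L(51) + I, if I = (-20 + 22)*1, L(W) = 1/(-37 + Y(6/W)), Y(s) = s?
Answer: 1237/627 ≈ 1.9729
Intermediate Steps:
L(W) = 1/(-37 + 6/W)
I = 2 (I = 2*1 = 2)
L(51) + I = -1*51/(-6 + 37*51) + 2 = -1*51/(-6 + 1887) + 2 = -1*51/1881 + 2 = -1*51*1/1881 + 2 = -17/627 + 2 = 1237/627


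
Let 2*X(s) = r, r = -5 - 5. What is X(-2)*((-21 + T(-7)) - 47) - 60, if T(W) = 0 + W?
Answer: 315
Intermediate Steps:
r = -10
T(W) = W
X(s) = -5 (X(s) = (½)*(-10) = -5)
X(-2)*((-21 + T(-7)) - 47) - 60 = -5*((-21 - 7) - 47) - 60 = -5*(-28 - 47) - 60 = -5*(-75) - 60 = 375 - 60 = 315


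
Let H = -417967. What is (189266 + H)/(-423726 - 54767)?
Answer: 228701/478493 ≈ 0.47796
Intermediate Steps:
(189266 + H)/(-423726 - 54767) = (189266 - 417967)/(-423726 - 54767) = -228701/(-478493) = -228701*(-1/478493) = 228701/478493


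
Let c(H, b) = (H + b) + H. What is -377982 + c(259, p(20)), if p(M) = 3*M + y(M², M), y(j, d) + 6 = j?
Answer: -377010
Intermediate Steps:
y(j, d) = -6 + j
p(M) = -6 + M² + 3*M (p(M) = 3*M + (-6 + M²) = -6 + M² + 3*M)
c(H, b) = b + 2*H
-377982 + c(259, p(20)) = -377982 + ((-6 + 20² + 3*20) + 2*259) = -377982 + ((-6 + 400 + 60) + 518) = -377982 + (454 + 518) = -377982 + 972 = -377010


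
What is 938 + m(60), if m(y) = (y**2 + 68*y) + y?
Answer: 8678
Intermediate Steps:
m(y) = y**2 + 69*y
938 + m(60) = 938 + 60*(69 + 60) = 938 + 60*129 = 938 + 7740 = 8678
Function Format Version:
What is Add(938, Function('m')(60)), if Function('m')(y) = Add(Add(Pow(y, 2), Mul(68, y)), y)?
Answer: 8678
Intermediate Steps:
Function('m')(y) = Add(Pow(y, 2), Mul(69, y))
Add(938, Function('m')(60)) = Add(938, Mul(60, Add(69, 60))) = Add(938, Mul(60, 129)) = Add(938, 7740) = 8678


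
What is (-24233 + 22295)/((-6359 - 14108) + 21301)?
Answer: -323/139 ≈ -2.3237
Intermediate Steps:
(-24233 + 22295)/((-6359 - 14108) + 21301) = -1938/(-20467 + 21301) = -1938/834 = -1938*1/834 = -323/139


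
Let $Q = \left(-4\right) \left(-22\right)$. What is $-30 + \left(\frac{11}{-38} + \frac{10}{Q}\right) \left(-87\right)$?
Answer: $- \frac{12291}{836} \approx -14.702$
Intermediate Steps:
$Q = 88$
$-30 + \left(\frac{11}{-38} + \frac{10}{Q}\right) \left(-87\right) = -30 + \left(\frac{11}{-38} + \frac{10}{88}\right) \left(-87\right) = -30 + \left(11 \left(- \frac{1}{38}\right) + 10 \cdot \frac{1}{88}\right) \left(-87\right) = -30 + \left(- \frac{11}{38} + \frac{5}{44}\right) \left(-87\right) = -30 - - \frac{12789}{836} = -30 + \frac{12789}{836} = - \frac{12291}{836}$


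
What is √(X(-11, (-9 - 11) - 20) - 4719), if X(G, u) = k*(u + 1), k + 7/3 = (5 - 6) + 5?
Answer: 4*I*√299 ≈ 69.167*I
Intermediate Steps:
k = 5/3 (k = -7/3 + ((5 - 6) + 5) = -7/3 + (-1 + 5) = -7/3 + 4 = 5/3 ≈ 1.6667)
X(G, u) = 5/3 + 5*u/3 (X(G, u) = 5*(u + 1)/3 = 5*(1 + u)/3 = 5/3 + 5*u/3)
√(X(-11, (-9 - 11) - 20) - 4719) = √((5/3 + 5*((-9 - 11) - 20)/3) - 4719) = √((5/3 + 5*(-20 - 20)/3) - 4719) = √((5/3 + (5/3)*(-40)) - 4719) = √((5/3 - 200/3) - 4719) = √(-65 - 4719) = √(-4784) = 4*I*√299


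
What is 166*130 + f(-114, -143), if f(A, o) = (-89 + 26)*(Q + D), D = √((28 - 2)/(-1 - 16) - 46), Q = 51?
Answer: 18367 - 126*I*√3434/17 ≈ 18367.0 - 434.33*I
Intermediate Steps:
D = 2*I*√3434/17 (D = √(26/(-17) - 46) = √(26*(-1/17) - 46) = √(-26/17 - 46) = √(-808/17) = 2*I*√3434/17 ≈ 6.8942*I)
f(A, o) = -3213 - 126*I*√3434/17 (f(A, o) = (-89 + 26)*(51 + 2*I*√3434/17) = -63*(51 + 2*I*√3434/17) = -3213 - 126*I*√3434/17)
166*130 + f(-114, -143) = 166*130 + (-3213 - 126*I*√3434/17) = 21580 + (-3213 - 126*I*√3434/17) = 18367 - 126*I*√3434/17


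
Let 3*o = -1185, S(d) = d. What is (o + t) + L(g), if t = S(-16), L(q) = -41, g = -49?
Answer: -452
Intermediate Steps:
t = -16
o = -395 (o = (1/3)*(-1185) = -395)
(o + t) + L(g) = (-395 - 16) - 41 = -411 - 41 = -452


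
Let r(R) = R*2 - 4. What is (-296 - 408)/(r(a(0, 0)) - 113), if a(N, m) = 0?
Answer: 704/117 ≈ 6.0171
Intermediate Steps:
r(R) = -4 + 2*R (r(R) = 2*R - 4 = -4 + 2*R)
(-296 - 408)/(r(a(0, 0)) - 113) = (-296 - 408)/((-4 + 2*0) - 113) = -704/((-4 + 0) - 113) = -704/(-4 - 113) = -704/(-117) = -704*(-1/117) = 704/117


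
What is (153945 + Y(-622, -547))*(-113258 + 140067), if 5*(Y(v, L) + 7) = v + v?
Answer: 20601268814/5 ≈ 4.1203e+9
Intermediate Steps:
Y(v, L) = -7 + 2*v/5 (Y(v, L) = -7 + (v + v)/5 = -7 + (2*v)/5 = -7 + 2*v/5)
(153945 + Y(-622, -547))*(-113258 + 140067) = (153945 + (-7 + (⅖)*(-622)))*(-113258 + 140067) = (153945 + (-7 - 1244/5))*26809 = (153945 - 1279/5)*26809 = (768446/5)*26809 = 20601268814/5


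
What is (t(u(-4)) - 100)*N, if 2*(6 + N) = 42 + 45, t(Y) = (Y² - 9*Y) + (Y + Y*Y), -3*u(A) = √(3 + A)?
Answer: -11275/3 + 100*I ≈ -3758.3 + 100.0*I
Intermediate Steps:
u(A) = -√(3 + A)/3
t(Y) = -8*Y + 2*Y² (t(Y) = (Y² - 9*Y) + (Y + Y²) = -8*Y + 2*Y²)
N = 75/2 (N = -6 + (42 + 45)/2 = -6 + (½)*87 = -6 + 87/2 = 75/2 ≈ 37.500)
(t(u(-4)) - 100)*N = (2*(-√(3 - 4)/3)*(-4 - √(3 - 4)/3) - 100)*(75/2) = (2*(-I/3)*(-4 - I/3) - 100)*(75/2) = (-2*I*(-4 - I/3)/3 - 100)*(75/2) = (-100 - 2*I*(-4 - I/3)/3)*(75/2) = -3750 - 25*I*(-4 - I/3)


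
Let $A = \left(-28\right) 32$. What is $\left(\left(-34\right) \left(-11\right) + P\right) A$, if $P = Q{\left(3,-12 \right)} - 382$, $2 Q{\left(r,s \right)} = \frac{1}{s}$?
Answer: $\frac{21616}{3} \approx 7205.3$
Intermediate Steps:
$A = -896$
$Q{\left(r,s \right)} = \frac{1}{2 s}$
$P = - \frac{9169}{24}$ ($P = \frac{1}{2 \left(-12\right)} - 382 = \frac{1}{2} \left(- \frac{1}{12}\right) - 382 = - \frac{1}{24} - 382 = - \frac{9169}{24} \approx -382.04$)
$\left(\left(-34\right) \left(-11\right) + P\right) A = \left(\left(-34\right) \left(-11\right) - \frac{9169}{24}\right) \left(-896\right) = \left(374 - \frac{9169}{24}\right) \left(-896\right) = \left(- \frac{193}{24}\right) \left(-896\right) = \frac{21616}{3}$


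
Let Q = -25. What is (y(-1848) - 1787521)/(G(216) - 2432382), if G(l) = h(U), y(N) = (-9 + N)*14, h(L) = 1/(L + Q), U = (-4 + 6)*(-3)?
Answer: 56219089/75403843 ≈ 0.74557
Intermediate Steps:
U = -6 (U = 2*(-3) = -6)
h(L) = 1/(-25 + L) (h(L) = 1/(L - 25) = 1/(-25 + L))
y(N) = -126 + 14*N
G(l) = -1/31 (G(l) = 1/(-25 - 6) = 1/(-31) = -1/31)
(y(-1848) - 1787521)/(G(216) - 2432382) = ((-126 + 14*(-1848)) - 1787521)/(-1/31 - 2432382) = ((-126 - 25872) - 1787521)/(-75403843/31) = (-25998 - 1787521)*(-31/75403843) = -1813519*(-31/75403843) = 56219089/75403843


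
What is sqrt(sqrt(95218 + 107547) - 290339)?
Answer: sqrt(-290339 + sqrt(202765)) ≈ 538.41*I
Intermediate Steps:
sqrt(sqrt(95218 + 107547) - 290339) = sqrt(sqrt(202765) - 290339) = sqrt(-290339 + sqrt(202765))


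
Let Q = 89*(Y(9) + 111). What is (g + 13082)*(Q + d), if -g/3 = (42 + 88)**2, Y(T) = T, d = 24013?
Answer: -1305081274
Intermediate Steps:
g = -50700 (g = -3*(42 + 88)**2 = -3*130**2 = -3*16900 = -50700)
Q = 10680 (Q = 89*(9 + 111) = 89*120 = 10680)
(g + 13082)*(Q + d) = (-50700 + 13082)*(10680 + 24013) = -37618*34693 = -1305081274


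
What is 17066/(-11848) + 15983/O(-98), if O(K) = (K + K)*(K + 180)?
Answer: -57956417/23802632 ≈ -2.4349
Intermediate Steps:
O(K) = 2*K*(180 + K) (O(K) = (2*K)*(180 + K) = 2*K*(180 + K))
17066/(-11848) + 15983/O(-98) = 17066/(-11848) + 15983/((2*(-98)*(180 - 98))) = 17066*(-1/11848) + 15983/((2*(-98)*82)) = -8533/5924 + 15983/(-16072) = -8533/5924 + 15983*(-1/16072) = -8533/5924 - 15983/16072 = -57956417/23802632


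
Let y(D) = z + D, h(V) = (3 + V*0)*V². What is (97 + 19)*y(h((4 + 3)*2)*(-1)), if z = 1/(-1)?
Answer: -68324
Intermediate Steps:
z = -1
h(V) = 3*V² (h(V) = (3 + 0)*V² = 3*V²)
y(D) = -1 + D
(97 + 19)*y(h((4 + 3)*2)*(-1)) = (97 + 19)*(-1 + (3*((4 + 3)*2)²)*(-1)) = 116*(-1 + (3*(7*2)²)*(-1)) = 116*(-1 + (3*14²)*(-1)) = 116*(-1 + (3*196)*(-1)) = 116*(-1 + 588*(-1)) = 116*(-1 - 588) = 116*(-589) = -68324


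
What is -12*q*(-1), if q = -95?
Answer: -1140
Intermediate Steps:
-12*q*(-1) = -12*(-95)*(-1) = 1140*(-1) = -1140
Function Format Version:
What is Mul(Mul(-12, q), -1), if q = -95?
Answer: -1140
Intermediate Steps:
Mul(Mul(-12, q), -1) = Mul(Mul(-12, -95), -1) = Mul(1140, -1) = -1140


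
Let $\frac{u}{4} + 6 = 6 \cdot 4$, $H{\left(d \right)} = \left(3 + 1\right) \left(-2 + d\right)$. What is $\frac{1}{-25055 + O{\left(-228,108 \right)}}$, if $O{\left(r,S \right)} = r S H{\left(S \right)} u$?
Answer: $- \frac{1}{751746527} \approx -1.3302 \cdot 10^{-9}$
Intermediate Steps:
$H{\left(d \right)} = -8 + 4 d$ ($H{\left(d \right)} = 4 \left(-2 + d\right) = -8 + 4 d$)
$u = 72$ ($u = -24 + 4 \cdot 6 \cdot 4 = -24 + 4 \cdot 24 = -24 + 96 = 72$)
$O{\left(r,S \right)} = 72 S r \left(-8 + 4 S\right)$ ($O{\left(r,S \right)} = r S \left(-8 + 4 S\right) 72 = S r \left(-8 + 4 S\right) 72 = 72 S r \left(-8 + 4 S\right)$)
$\frac{1}{-25055 + O{\left(-228,108 \right)}} = \frac{1}{-25055 + 288 \cdot 108 \left(-228\right) \left(-2 + 108\right)} = \frac{1}{-25055 + 288 \cdot 108 \left(-228\right) 106} = \frac{1}{-25055 - 751721472} = \frac{1}{-751746527} = - \frac{1}{751746527}$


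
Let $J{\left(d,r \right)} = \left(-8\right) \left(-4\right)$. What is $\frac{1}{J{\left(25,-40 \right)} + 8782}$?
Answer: $\frac{1}{8814} \approx 0.00011346$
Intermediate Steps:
$J{\left(d,r \right)} = 32$
$\frac{1}{J{\left(25,-40 \right)} + 8782} = \frac{1}{32 + 8782} = \frac{1}{8814}$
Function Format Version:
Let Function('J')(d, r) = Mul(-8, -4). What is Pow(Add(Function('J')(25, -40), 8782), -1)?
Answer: Rational(1, 8814) ≈ 0.00011346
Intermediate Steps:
Function('J')(d, r) = 32
Pow(Add(Function('J')(25, -40), 8782), -1) = Pow(Add(32, 8782), -1) = Pow(8814, -1) = Rational(1, 8814)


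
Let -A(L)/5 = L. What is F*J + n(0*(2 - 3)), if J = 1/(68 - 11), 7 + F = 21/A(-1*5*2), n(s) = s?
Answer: -329/2850 ≈ -0.11544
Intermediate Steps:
A(L) = -5*L
F = -329/50 (F = -7 + 21/((-5*(-1*5)*2)) = -7 + 21/((-(-25)*2)) = -7 + 21/((-5*(-10))) = -7 + 21/50 = -329/50 ≈ -6.5800)
J = 1/57 ≈ 0.017544
F*J + n(0*(2 - 3)) = -329/50*1/57 + 0*(2 - 3) = -329/2850 + 0*(-1) = -329/2850 + 0 = -329/2850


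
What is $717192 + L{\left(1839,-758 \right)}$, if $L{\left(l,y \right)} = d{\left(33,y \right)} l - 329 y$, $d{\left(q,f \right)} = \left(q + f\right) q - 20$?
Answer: $-43068281$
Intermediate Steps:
$d{\left(q,f \right)} = -20 + q \left(f + q\right)$ ($d{\left(q,f \right)} = \left(f + q\right) q - 20 = q \left(f + q\right) - 20 = -20 + q \left(f + q\right)$)
$L{\left(l,y \right)} = - 329 y + l \left(1069 + 33 y\right)$ ($L{\left(l,y \right)} = \left(-20 + 33^{2} + y 33\right) l - 329 y = \left(-20 + 1089 + 33 y\right) l - 329 y = \left(1069 + 33 y\right) l - 329 y = l \left(1069 + 33 y\right) - 329 y = - 329 y + l \left(1069 + 33 y\right)$)
$717192 + L{\left(1839,-758 \right)} = 717192 + \left(\left(-329\right) \left(-758\right) + 1839 \left(1069 + 33 \left(-758\right)\right)\right) = 717192 + \left(249382 + 1839 \left(1069 - 25014\right)\right) = 717192 + \left(249382 + 1839 \left(-23945\right)\right) = 717192 + \left(249382 - 44034855\right) = 717192 - 43785473 = -43068281$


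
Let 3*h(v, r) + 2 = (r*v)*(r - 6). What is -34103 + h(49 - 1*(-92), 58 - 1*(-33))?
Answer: 988324/3 ≈ 3.2944e+5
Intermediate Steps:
h(v, r) = -2/3 + r*v*(-6 + r)/3 (h(v, r) = -2/3 + ((r*v)*(r - 6))/3 = -2/3 + ((r*v)*(-6 + r))/3 = -2/3 + (r*v*(-6 + r))/3 = -2/3 + r*v*(-6 + r)/3)
-34103 + h(49 - 1*(-92), 58 - 1*(-33)) = -34103 + (-2/3 - 2*(58 - 1*(-33))*(49 - 1*(-92)) + (49 - 1*(-92))*(58 - 1*(-33))**2/3) = -34103 + (-2/3 - 2*(58 + 33)*(49 + 92) + (49 + 92)*(58 + 33)**2/3) = -34103 + (-2/3 - 2*91*141 + (1/3)*141*91**2) = -34103 + (-2/3 - 25662 + (1/3)*141*8281) = -34103 + (-2/3 - 25662 + 389207) = -34103 + 1090633/3 = 988324/3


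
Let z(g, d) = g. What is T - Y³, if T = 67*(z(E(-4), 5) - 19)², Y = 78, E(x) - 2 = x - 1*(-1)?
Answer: -447752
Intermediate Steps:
E(x) = 3 + x (E(x) = 2 + (x - 1*(-1)) = 2 + (x + 1) = 2 + (1 + x) = 3 + x)
T = 26800 (T = 67*((3 - 4) - 19)² = 67*(-1 - 19)² = 67*(-20)² = 67*400 = 26800)
T - Y³ = 26800 - 1*78³ = 26800 - 1*474552 = 26800 - 474552 = -447752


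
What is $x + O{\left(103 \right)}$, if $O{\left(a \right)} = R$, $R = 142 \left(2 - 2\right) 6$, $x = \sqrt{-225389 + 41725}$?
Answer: $4 i \sqrt{11479} \approx 428.56 i$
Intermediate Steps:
$x = 4 i \sqrt{11479}$ ($x = \sqrt{-183664} = 4 i \sqrt{11479} \approx 428.56 i$)
$R = 0$ ($R = 142 \cdot 0 \cdot 6 = 142 \cdot 0 = 0$)
$O{\left(a \right)} = 0$
$x + O{\left(103 \right)} = 4 i \sqrt{11479} + 0 = 4 i \sqrt{11479}$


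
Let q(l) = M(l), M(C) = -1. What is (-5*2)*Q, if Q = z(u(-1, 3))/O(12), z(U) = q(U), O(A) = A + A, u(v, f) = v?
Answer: 5/12 ≈ 0.41667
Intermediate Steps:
q(l) = -1
O(A) = 2*A
z(U) = -1
Q = -1/24 (Q = -1/(2*12) = -1/24 ≈ -0.041667)
(-5*2)*Q = -5*2*(-1/24) = -10*(-1/24) = 5/12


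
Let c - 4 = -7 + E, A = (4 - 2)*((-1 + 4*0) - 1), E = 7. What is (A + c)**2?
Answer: 0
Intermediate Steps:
A = -4 (A = 2*((-1 + 0) - 1) = 2*(-1 - 1) = 2*(-2) = -4)
c = 4 (c = 4 + (-7 + 7) = 4 + 0 = 4)
(A + c)**2 = (-4 + 4)**2 = 0**2 = 0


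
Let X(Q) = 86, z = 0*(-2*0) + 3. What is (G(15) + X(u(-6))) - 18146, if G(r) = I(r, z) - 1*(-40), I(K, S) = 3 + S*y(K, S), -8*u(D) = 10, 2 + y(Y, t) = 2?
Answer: -18017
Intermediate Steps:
z = 3 (z = 0*0 + 3 = 0 + 3 = 3)
y(Y, t) = 0 (y(Y, t) = -2 + 2 = 0)
u(D) = -5/4 (u(D) = -⅛*10 = -5/4)
I(K, S) = 3 (I(K, S) = 3 + S*0 = 3 + 0 = 3)
G(r) = 43 (G(r) = 3 - 1*(-40) = 3 + 40 = 43)
(G(15) + X(u(-6))) - 18146 = (43 + 86) - 18146 = 129 - 18146 = -18017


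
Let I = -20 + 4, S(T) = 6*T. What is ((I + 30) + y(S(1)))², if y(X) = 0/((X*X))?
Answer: 196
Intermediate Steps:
y(X) = 0 (y(X) = 0/(X²) = 0/X² = 0)
I = -16
((I + 30) + y(S(1)))² = ((-16 + 30) + 0)² = (14 + 0)² = 14² = 196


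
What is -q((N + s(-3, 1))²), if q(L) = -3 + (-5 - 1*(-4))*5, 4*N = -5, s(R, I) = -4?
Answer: 8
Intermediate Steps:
N = -5/4 (N = (¼)*(-5) = -5/4 ≈ -1.2500)
q(L) = -8 (q(L) = -3 + (-5 + 4)*5 = -3 - 1*5 = -3 - 5 = -8)
-q((N + s(-3, 1))²) = -1*(-8) = 8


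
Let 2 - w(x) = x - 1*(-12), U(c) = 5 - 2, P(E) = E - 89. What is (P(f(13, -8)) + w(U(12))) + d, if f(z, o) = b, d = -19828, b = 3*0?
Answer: -19930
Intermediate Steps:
b = 0
f(z, o) = 0
P(E) = -89 + E
U(c) = 3
w(x) = -10 - x (w(x) = 2 - (x - 1*(-12)) = 2 - (x + 12) = 2 - (12 + x) = 2 + (-12 - x) = -10 - x)
(P(f(13, -8)) + w(U(12))) + d = ((-89 + 0) + (-10 - 1*3)) - 19828 = (-89 + (-10 - 3)) - 19828 = (-89 - 13) - 19828 = -102 - 19828 = -19930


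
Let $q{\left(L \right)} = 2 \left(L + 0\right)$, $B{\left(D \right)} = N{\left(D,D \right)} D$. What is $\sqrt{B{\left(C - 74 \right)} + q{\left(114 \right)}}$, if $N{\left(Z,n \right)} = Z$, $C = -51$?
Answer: $\sqrt{15853} \approx 125.91$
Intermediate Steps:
$B{\left(D \right)} = D^{2}$ ($B{\left(D \right)} = D D = D^{2}$)
$q{\left(L \right)} = 2 L$
$\sqrt{B{\left(C - 74 \right)} + q{\left(114 \right)}} = \sqrt{\left(-51 - 74\right)^{2} + 2 \cdot 114} = \sqrt{\left(-125\right)^{2} + 228} = \sqrt{15625 + 228} = \sqrt{15853}$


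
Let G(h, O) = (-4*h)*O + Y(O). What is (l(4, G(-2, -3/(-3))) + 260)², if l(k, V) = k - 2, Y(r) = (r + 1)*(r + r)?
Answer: 68644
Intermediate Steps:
Y(r) = 2*r*(1 + r) (Y(r) = (1 + r)*(2*r) = 2*r*(1 + r))
G(h, O) = -4*O*h + 2*O*(1 + O) (G(h, O) = (-4*h)*O + 2*O*(1 + O) = -4*O*h + 2*O*(1 + O))
l(k, V) = -2 + k
(l(4, G(-2, -3/(-3))) + 260)² = ((-2 + 4) + 260)² = (2 + 260)² = 262² = 68644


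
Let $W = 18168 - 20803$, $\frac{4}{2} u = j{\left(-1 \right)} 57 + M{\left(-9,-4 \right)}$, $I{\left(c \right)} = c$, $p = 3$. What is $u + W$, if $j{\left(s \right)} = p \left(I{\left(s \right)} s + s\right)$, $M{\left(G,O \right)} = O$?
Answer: $-2637$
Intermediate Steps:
$j{\left(s \right)} = 3 s + 3 s^{2}$ ($j{\left(s \right)} = 3 \left(s s + s\right) = 3 \left(s^{2} + s\right) = 3 \left(s + s^{2}\right) = 3 s + 3 s^{2}$)
$u = -2$ ($u = \frac{3 \left(-1\right) \left(1 - 1\right) 57 - 4}{2} = \frac{3 \left(-1\right) 0 \cdot 57 - 4}{2} = \frac{0 \cdot 57 - 4}{2} = \frac{0 - 4}{2} = \frac{1}{2} \left(-4\right) = -2$)
$W = -2635$ ($W = 18168 - 20803 = -2635$)
$u + W = -2 - 2635 = -2637$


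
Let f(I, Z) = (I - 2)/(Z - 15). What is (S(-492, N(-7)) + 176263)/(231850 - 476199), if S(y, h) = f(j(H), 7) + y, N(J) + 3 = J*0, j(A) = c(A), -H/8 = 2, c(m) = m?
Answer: -703093/977396 ≈ -0.71935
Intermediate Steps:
H = -16 (H = -8*2 = -16)
j(A) = A
N(J) = -3 (N(J) = -3 + J*0 = -3 + 0 = -3)
f(I, Z) = (-2 + I)/(-15 + Z)
S(y, h) = 9/4 + y (S(y, h) = (-2 - 16)/(-15 + 7) + y = -18/(-8) + y = -⅛*(-18) + y = 9/4 + y)
(S(-492, N(-7)) + 176263)/(231850 - 476199) = ((9/4 - 492) + 176263)/(231850 - 476199) = (-1959/4 + 176263)/(-244349) = (703093/4)*(-1/244349) = -703093/977396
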